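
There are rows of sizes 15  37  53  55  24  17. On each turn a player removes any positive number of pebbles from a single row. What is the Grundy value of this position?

Compute the nim-sum pairwise:
15 ^ 37 = 42
42 ^ 53 = 31
31 ^ 55 = 40
40 ^ 24 = 48
48 ^ 17 = 33

33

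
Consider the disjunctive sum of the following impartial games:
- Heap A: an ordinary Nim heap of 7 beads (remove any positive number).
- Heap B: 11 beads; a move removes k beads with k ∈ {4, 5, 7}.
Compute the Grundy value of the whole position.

Heap A is a plain Nim heap of size 7, so its Grundy value is 7.
Grundy values for heap B (subtraction set {4, 5, 7}):
g(0) = mex{} = 0
g(1) = mex{} = 0
g(2) = mex{} = 0
g(3) = mex{} = 0
g(4) = mex{0} = 1
g(5) = mex{0} = 1
g(6) = mex{0} = 1
g(7) = mex{0} = 1
g(8) = mex{0,1} = 2
g(9) = mex{0,1} = 2
g(10) = mex{0,1} = 2
g(11) = mex{1} = 0
So g(11) = 0.
By the Sprague-Grundy theorem, the Grundy value of a sum of independent games is the XOR of the component values.
Combined value = 7 ⊕ 0 = 7.

7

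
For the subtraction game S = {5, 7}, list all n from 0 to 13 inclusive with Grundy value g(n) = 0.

0, 1, 2, 3, 4, 12, 13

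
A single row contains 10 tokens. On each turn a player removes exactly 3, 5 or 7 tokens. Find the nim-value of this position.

0

Compute g(0), g(1), … for moves {3, 5, 7}:
k:     0  1  2  3  4  5  6  7  8  9 10
g(k):  0  0  0  1  1  1  2  2  2  3  0
So g(10) = 0.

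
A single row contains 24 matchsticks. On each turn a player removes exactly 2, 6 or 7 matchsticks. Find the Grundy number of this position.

1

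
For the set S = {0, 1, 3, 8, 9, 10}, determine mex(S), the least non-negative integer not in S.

2

The values 0, 1 are all present; 2 is the first non-negative integer missing from the set.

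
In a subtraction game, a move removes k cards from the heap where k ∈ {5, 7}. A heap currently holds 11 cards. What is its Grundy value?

Build the Grundy sequence with g(k) = mex{g(k−s) : s ∈ {5, 7}, s ≤ k}:
k:     0  1  2  3  4  5  6  7  8  9 10 11
g(k):  0  0  0  0  0  1  1  1  1  1  2  2
So g(11) = 2.

2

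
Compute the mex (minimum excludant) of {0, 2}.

0 is in the set but 1 is not, so the mex is 1.

1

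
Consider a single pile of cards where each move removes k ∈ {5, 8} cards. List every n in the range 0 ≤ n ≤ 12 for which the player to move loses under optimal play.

0, 1, 2, 3, 4

Compute g(0), g(1), … for moves {5, 8}:
k:     0  1  2  3  4  5  6  7  8  9 10 11 12
g(k):  0  0  0  0  0  1  1  1  1  1  2  2  2
The P-positions (g = 0) in 0..12 are 0, 1, 2, 3, 4.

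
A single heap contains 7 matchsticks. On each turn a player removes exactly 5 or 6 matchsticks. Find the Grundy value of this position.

Grundy values for subtraction set {5, 6}:
g(0) = mex{} = 0
g(1) = mex{} = 0
g(2) = mex{} = 0
g(3) = mex{} = 0
g(4) = mex{} = 0
g(5) = mex{0} = 1
g(6) = mex{0} = 1
g(7) = mex{0} = 1
So g(7) = 1.

1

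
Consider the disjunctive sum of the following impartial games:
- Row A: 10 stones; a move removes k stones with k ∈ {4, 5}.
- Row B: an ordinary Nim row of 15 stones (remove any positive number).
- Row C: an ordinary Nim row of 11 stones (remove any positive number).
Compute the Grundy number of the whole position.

Build the Grundy sequence for row A with g(k) = mex{g(k−s) : s ∈ {4, 5}, s ≤ k}:
k:     0  1  2  3  4  5  6  7  8  9 10
g(k):  0  0  0  0  1  1  1  1  2  0  0
So g(10) = 0.
Row B is a plain Nim row of size 15, so its Grundy value is 15.
Row C is a plain Nim row of size 11, so its Grundy value is 11.
The value of a disjunctive sum is the nim-sum of the parts.
Combined value = 0 XOR 15 XOR 11 = 4.

4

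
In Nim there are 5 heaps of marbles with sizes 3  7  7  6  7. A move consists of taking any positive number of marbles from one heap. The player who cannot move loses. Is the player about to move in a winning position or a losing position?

Winning position

Bitwise XOR of the heap sizes:
  011  (3)
  111  (7)
  111  (7)
  110  (6)
  111  (7)
  ---
  010  (2)
The nim-sum is 2 ≠ 0, so this is an N-position: the player to move can win.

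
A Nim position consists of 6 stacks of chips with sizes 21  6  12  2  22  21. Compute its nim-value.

Compute the nim-sum pairwise:
21 XOR 6 = 19
19 XOR 12 = 31
31 XOR 2 = 29
29 XOR 22 = 11
11 XOR 21 = 30

30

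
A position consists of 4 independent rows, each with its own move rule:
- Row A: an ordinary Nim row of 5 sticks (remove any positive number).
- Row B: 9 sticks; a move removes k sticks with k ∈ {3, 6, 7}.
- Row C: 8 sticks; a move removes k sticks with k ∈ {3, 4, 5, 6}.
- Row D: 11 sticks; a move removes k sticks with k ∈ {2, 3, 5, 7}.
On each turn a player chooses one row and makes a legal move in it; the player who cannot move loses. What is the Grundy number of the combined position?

5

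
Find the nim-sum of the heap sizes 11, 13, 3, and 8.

Write each in binary and XOR column by column:
  1011  (11)
  1101  (13)
  0011  (3)
  1000  (8)
  ----
  1101  (13)

13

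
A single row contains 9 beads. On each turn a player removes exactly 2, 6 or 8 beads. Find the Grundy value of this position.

Grundy values for subtraction set {2, 6, 8}:
k:     0  1  2  3  4  5  6  7  8  9
g(k):  0  0  1  1  0  0  1  1  2  2
So g(9) = 2.

2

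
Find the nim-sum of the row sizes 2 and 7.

Nim-sum: 2 ⊕ 7 = 5.

5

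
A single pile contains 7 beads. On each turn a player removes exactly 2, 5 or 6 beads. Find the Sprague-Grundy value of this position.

3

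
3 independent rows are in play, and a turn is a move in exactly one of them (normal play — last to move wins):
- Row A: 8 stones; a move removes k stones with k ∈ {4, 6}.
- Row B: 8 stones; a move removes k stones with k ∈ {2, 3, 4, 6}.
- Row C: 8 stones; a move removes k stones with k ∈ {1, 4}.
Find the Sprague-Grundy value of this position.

3

Grundy values for row A (subtraction set {4, 6}):
k:     0  1  2  3  4  5  6  7  8
g(k):  0  0  0  0  1  1  1  1  2
So g(8) = 2.
Grundy values for row B (subtraction set {2, 3, 4, 6}):
g(0) = mex{} = 0
g(1) = mex{} = 0
g(2) = mex{0} = 1
g(3) = mex{0} = 1
g(4) = mex{0,1} = 2
g(5) = mex{0,1} = 2
g(6) = mex{0,1,2} = 3
g(7) = mex{0,1,2} = 3
g(8) = mex{1,2,3} = 0
So g(8) = 0.
Build the Grundy sequence for row C with g(k) = mex{g(k−s) : s ∈ {1, 4}, s ≤ k}:
k:     0  1  2  3  4  5  6  7  8
g(k):  0  1  0  1  2  0  1  0  1
So g(8) = 1.
The value of a disjunctive sum is the nim-sum of the parts.
Combined value = 2 ⊕ 0 ⊕ 1 = 3.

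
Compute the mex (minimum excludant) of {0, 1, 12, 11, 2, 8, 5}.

3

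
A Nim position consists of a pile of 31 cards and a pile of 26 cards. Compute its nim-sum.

5

Bitwise XOR of the heap sizes:
  11111  (31)
  11010  (26)
  -----
  00101  (5)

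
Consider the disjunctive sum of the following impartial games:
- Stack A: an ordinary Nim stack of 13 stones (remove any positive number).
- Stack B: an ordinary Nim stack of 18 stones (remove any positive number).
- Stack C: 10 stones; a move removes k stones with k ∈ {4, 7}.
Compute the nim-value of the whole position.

29

Stack A is a plain Nim stack of size 13, so its Grundy value is 13.
Stack B is a plain Nim stack of size 18, so its Grundy value is 18.
Build the Grundy sequence for stack C with g(k) = mex{g(k−s) : s ∈ {4, 7}, s ≤ k}:
g(0) = mex{} = 0
g(1) = mex{} = 0
g(2) = mex{} = 0
g(3) = mex{} = 0
g(4) = mex{0} = 1
g(5) = mex{0} = 1
g(6) = mex{0} = 1
g(7) = mex{0} = 1
g(8) = mex{0,1} = 2
g(9) = mex{0,1} = 2
g(10) = mex{0,1} = 2
So g(10) = 2.
The value of a disjunctive sum is the nim-sum of the parts.
Combined value = 13 XOR 18 XOR 2 = 29.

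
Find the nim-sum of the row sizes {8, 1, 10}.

Write each in binary and XOR column by column:
  1000  (8)
  0001  (1)
  1010  (10)
  ----
  0011  (3)

3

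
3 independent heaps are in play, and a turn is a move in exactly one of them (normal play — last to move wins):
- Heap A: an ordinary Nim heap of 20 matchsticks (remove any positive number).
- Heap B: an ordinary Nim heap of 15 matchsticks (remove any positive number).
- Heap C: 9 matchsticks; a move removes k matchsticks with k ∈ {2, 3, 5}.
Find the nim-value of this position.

26

Heap A is a plain Nim heap of size 20, so its Grundy value is 20.
Heap B is a plain Nim heap of size 15, so its Grundy value is 15.
For heap C, compute g(0), g(1), … with moves {2, 3, 5}:
k:     0  1  2  3  4  5  6  7  8  9
g(k):  0  0  1  1  2  2  3  0  0  1
So g(9) = 1.
By the Sprague-Grundy theorem, the Grundy value of a sum of independent games is the XOR of the component values.
Combined value = 20 XOR 15 XOR 1 = 26.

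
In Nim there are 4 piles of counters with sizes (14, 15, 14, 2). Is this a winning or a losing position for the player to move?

Winning position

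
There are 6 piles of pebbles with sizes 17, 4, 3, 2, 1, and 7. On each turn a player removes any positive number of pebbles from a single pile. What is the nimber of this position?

18

Nim-sum: 17 ^ 4 ^ 3 ^ 2 ^ 1 ^ 7 = 18.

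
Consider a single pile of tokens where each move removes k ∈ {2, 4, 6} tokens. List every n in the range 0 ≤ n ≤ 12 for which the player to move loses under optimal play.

Build the Grundy sequence with g(k) = mex{g(k−s) : s ∈ {2, 4, 6}, s ≤ k}:
g(0) = mex{} = 0
g(1) = mex{} = 0
g(2) = mex{0} = 1
g(3) = mex{0} = 1
g(4) = mex{0,1} = 2
g(5) = mex{0,1} = 2
g(6) = mex{0,1,2} = 3
g(7) = mex{0,1,2} = 3
g(8) = mex{1,2,3} = 0
g(9) = mex{1,2,3} = 0
g(10) = mex{0,2,3} = 1
g(11) = mex{0,2,3} = 1
g(12) = mex{0,1,3} = 2
The P-positions (g = 0) in 0..12 are 0, 1, 8, 9.

0, 1, 8, 9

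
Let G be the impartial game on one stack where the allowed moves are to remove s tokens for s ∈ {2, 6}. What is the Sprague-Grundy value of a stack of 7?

1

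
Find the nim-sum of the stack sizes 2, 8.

10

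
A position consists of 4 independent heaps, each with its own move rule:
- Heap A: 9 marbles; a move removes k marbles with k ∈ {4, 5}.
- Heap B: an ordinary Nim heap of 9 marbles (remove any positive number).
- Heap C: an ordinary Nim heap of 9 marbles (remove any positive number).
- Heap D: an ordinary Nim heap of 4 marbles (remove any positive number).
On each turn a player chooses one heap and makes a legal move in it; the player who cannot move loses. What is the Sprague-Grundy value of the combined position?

4

Build the Grundy sequence for heap A with g(k) = mex{g(k−s) : s ∈ {4, 5}, s ≤ k}:
g(0) = mex{} = 0
g(1) = mex{} = 0
g(2) = mex{} = 0
g(3) = mex{} = 0
g(4) = mex{0} = 1
g(5) = mex{0} = 1
g(6) = mex{0} = 1
g(7) = mex{0} = 1
g(8) = mex{0,1} = 2
g(9) = mex{1} = 0
So g(9) = 0.
Heap B is a plain Nim heap of size 9, so its Grundy value is 9.
Heap C is a plain Nim heap of size 9, so its Grundy value is 9.
Heap D is a plain Nim heap of size 4, so its Grundy value is 4.
By the Sprague-Grundy theorem, the Grundy value of a sum of independent games is the XOR of the component values.
Combined value = 0 ⊕ 9 ⊕ 9 ⊕ 4 = 4.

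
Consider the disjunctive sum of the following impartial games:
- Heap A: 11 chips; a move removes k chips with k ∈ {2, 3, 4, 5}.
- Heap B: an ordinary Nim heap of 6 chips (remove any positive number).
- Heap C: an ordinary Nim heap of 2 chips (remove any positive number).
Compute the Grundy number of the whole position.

For heap A, compute g(0), g(1), … with moves {2, 3, 4, 5}:
k:     0  1  2  3  4  5  6  7  8  9 10 11
g(k):  0  0  1  1  2  2  3  0  0  1  1  2
So g(11) = 2.
Heap B is a plain Nim heap of size 6, so its Grundy value is 6.
Heap C is a plain Nim heap of size 2, so its Grundy value is 2.
By the Sprague-Grundy theorem, the Grundy value of a sum of independent games is the XOR of the component values.
Combined value = 2 ⊕ 6 ⊕ 2 = 6.

6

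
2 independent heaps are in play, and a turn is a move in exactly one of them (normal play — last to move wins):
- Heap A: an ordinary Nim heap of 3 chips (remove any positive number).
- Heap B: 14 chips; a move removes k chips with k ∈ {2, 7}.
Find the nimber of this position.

3

Heap A is a plain Nim heap of size 3, so its Grundy value is 3.
Grundy values for heap B (subtraction set {2, 7}):
g(0) = mex{} = 0
g(1) = mex{} = 0
g(2) = mex{0} = 1
g(3) = mex{0} = 1
g(4) = mex{1} = 0
g(5) = mex{1} = 0
g(6) = mex{0} = 1
g(7) = mex{0} = 1
g(8) = mex{0,1} = 2
g(9) = mex{1} = 0
g(10) = mex{1,2} = 0
g(11) = mex{0} = 1
g(12) = mex{0} = 1
g(13) = mex{1} = 0
g(14) = mex{1} = 0
So g(14) = 0.
By the Sprague-Grundy theorem, the Grundy value of a sum of independent games is the XOR of the component values.
Combined value = 3 XOR 0 = 3.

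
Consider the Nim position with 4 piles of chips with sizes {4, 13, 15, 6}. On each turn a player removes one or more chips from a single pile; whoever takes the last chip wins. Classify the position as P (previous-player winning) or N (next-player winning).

P-position

Nim-sum: 4 XOR 13 XOR 15 XOR 6 = 0.
The nim-sum is 0, so this is a P-position: the player to move is in a losing position under optimal play.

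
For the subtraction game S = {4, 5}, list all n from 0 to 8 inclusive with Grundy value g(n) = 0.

0, 1, 2, 3

Compute g(0), g(1), … for moves {4, 5}:
k:     0  1  2  3  4  5  6  7  8
g(k):  0  0  0  0  1  1  1  1  2
The P-positions (g = 0) in 0..8 are 0, 1, 2, 3.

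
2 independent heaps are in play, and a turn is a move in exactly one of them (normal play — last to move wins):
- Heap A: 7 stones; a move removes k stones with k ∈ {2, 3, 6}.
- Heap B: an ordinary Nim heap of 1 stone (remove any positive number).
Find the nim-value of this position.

0

For heap A, compute g(0), g(1), … with moves {2, 3, 6}:
k:     0  1  2  3  4  5  6  7
g(k):  0  0  1  1  2  0  3  1
So g(7) = 1.
Heap B is a plain Nim heap of size 1, so its Grundy value is 1.
By the Sprague-Grundy theorem, the Grundy value of a sum of independent games is the XOR of the component values.
Combined value = 1 XOR 1 = 0.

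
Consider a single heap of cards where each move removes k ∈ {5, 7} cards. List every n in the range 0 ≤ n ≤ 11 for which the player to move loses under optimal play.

0, 1, 2, 3, 4

Grundy values for subtraction set {5, 7}:
g(0) = mex{} = 0
g(1) = mex{} = 0
g(2) = mex{} = 0
g(3) = mex{} = 0
g(4) = mex{} = 0
g(5) = mex{0} = 1
g(6) = mex{0} = 1
g(7) = mex{0} = 1
g(8) = mex{0} = 1
g(9) = mex{0} = 1
g(10) = mex{0,1} = 2
g(11) = mex{0,1} = 2
The P-positions (g = 0) in 0..11 are 0, 1, 2, 3, 4.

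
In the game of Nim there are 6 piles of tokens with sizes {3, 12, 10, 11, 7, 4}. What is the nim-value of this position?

Write each in binary and XOR column by column:
  0011  (3)
  1100  (12)
  1010  (10)
  1011  (11)
  0111  (7)
  0100  (4)
  ----
  1101  (13)

13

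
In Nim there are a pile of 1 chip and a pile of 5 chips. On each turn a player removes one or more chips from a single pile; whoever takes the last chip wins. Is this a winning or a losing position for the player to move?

Compute the nim-sum pairwise:
1 ⊕ 5 = 4
The nim-sum is 4 ≠ 0, so this is an N-position: the player to move can win.

Winning position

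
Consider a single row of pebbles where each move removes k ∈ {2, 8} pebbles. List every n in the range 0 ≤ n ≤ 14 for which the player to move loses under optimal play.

0, 1, 4, 5, 10, 11, 14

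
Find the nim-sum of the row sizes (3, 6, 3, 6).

Nim-sum: 3 ^ 6 ^ 3 ^ 6 = 0.

0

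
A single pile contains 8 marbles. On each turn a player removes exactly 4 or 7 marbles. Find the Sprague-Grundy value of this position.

2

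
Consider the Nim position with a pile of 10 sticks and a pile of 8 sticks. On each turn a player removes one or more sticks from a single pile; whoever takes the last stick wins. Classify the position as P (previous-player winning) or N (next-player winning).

Write each in binary and XOR column by column:
  1010  (10)
  1000  (8)
  ----
  0010  (2)
The nim-sum is 2 ≠ 0, so this is an N-position: the player to move can win.

N-position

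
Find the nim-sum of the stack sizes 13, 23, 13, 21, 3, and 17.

16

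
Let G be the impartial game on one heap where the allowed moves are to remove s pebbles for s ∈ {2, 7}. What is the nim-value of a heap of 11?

1

Build the Grundy sequence with g(k) = mex{g(k−s) : s ∈ {2, 7}, s ≤ k}:
k:     0  1  2  3  4  5  6  7  8  9 10 11
g(k):  0  0  1  1  0  0  1  1  2  0  0  1
So g(11) = 1.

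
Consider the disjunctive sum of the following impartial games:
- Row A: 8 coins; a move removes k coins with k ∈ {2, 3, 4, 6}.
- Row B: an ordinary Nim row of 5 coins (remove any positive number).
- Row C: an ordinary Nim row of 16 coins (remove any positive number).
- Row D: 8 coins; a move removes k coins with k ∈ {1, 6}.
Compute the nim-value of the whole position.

20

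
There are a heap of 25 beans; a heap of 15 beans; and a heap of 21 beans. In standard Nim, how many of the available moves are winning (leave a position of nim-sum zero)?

Nim-sum: 25 ^ 15 ^ 21 = 3.
The overall nim-sum is X = 3. A heap of size p has a winning move iff p XOR X < p (reduce it to p XOR X).
  25: 25 XOR 3 = 26 ≥ 25 — no move.
  15: 15 XOR 3 = 12 < 15 — winning move (to 12).
  21: 21 XOR 3 = 22 ≥ 21 — no move.
That gives 1 winning move.

1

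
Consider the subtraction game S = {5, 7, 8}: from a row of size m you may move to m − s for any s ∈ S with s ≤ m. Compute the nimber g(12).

Build the Grundy sequence with g(k) = mex{g(k−s) : s ∈ {5, 7, 8}, s ≤ k}:
k:     0  1  2  3  4  5  6  7  8  9 10 11 12
g(k):  0  0  0  0  0  1  1  1  1  1  2  2  2
So g(12) = 2.

2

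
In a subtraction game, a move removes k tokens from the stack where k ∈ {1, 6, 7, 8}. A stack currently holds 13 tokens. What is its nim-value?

Grundy values for subtraction set {1, 6, 7, 8}:
g(0) = mex{} = 0
g(1) = mex{0} = 1
g(2) = mex{1} = 0
g(3) = mex{0} = 1
g(4) = mex{1} = 0
g(5) = mex{0} = 1
g(6) = mex{0,1} = 2
g(7) = mex{0,1,2} = 3
g(8) = mex{0,1,3} = 2
g(9) = mex{0,1,2} = 3
g(10) = mex{0,1,3} = 2
g(11) = mex{0,1,2} = 3
g(12) = mex{0,1,2,3} = 4
g(13) = mex{1,2,3,4} = 0
So g(13) = 0.

0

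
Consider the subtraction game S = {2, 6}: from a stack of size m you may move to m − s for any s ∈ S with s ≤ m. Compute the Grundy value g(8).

Compute g(0), g(1), … for moves {2, 6}:
g(0) = mex{} = 0
g(1) = mex{} = 0
g(2) = mex{0} = 1
g(3) = mex{0} = 1
g(4) = mex{1} = 0
g(5) = mex{1} = 0
g(6) = mex{0} = 1
g(7) = mex{0} = 1
g(8) = mex{1} = 0
So g(8) = 0.

0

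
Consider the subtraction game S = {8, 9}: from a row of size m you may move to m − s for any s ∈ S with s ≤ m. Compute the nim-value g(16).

Build the Grundy sequence with g(k) = mex{g(k−s) : s ∈ {8, 9}, s ≤ k}:
k:     0  1  2  3  4  5  6  7  8  9 10 11 12 13 14 15 16
g(k):  0  0  0  0  0  0  0  0  1  1  1  1  1  1  1  1  2
So g(16) = 2.

2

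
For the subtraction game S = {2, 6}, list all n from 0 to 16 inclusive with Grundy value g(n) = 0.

0, 1, 4, 5, 8, 9, 12, 13, 16

Compute g(0), g(1), … for moves {2, 6}:
k:     0  1  2  3  4  5  6  7  8  9 10 11 12 13 14 15 16
g(k):  0  0  1  1  0  0  1  1  0  0  1  1  0  0  1  1  0
The P-positions (g = 0) in 0..16 are 0, 1, 4, 5, 8, 9, 12, 13, 16.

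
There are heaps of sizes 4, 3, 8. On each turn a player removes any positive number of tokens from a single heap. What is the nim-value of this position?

Bitwise XOR of the heap sizes:
  0100  (4)
  0011  (3)
  1000  (8)
  ----
  1111  (15)

15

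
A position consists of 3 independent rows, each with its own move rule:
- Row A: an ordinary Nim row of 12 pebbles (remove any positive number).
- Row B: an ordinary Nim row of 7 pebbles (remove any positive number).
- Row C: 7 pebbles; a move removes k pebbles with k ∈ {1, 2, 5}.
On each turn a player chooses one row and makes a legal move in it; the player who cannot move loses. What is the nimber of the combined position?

Row A is a plain Nim row of size 12, so its Grundy value is 12.
Row B is a plain Nim row of size 7, so its Grundy value is 7.
Build the Grundy sequence for row C with g(k) = mex{g(k−s) : s ∈ {1, 2, 5}, s ≤ k}:
g(0) = mex{} = 0
g(1) = mex{0} = 1
g(2) = mex{0,1} = 2
g(3) = mex{1,2} = 0
g(4) = mex{0,2} = 1
g(5) = mex{0,1} = 2
g(6) = mex{1,2} = 0
g(7) = mex{0,2} = 1
So g(7) = 1.
The value of a disjunctive sum is the nim-sum of the parts.
Combined value = 12 ⊕ 7 ⊕ 1 = 10.

10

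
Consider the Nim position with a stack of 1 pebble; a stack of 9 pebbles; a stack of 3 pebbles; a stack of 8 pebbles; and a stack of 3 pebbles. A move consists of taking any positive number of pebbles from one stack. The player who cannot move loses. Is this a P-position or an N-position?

Write each in binary and XOR column by column:
  0001  (1)
  1001  (9)
  0011  (3)
  1000  (8)
  0011  (3)
  ----
  0000  (0)
The nim-sum is 0, so this is a P-position: the player to move is in a losing position under optimal play.

P-position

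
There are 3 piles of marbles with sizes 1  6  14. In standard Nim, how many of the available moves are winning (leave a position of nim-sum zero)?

1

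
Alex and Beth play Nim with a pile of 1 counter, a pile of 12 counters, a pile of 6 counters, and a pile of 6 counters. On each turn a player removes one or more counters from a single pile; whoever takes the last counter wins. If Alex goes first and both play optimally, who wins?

Alex wins

Nim-sum: 1 XOR 12 XOR 6 XOR 6 = 13.
The nim-sum is 13 ≠ 0, so this is an N-position: the player to move can win; Alex has a winning move.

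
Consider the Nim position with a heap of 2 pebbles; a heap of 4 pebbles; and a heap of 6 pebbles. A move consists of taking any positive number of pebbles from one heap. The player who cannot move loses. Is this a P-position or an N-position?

P-position

Nim-sum: 2 ^ 4 ^ 6 = 0.
The nim-sum is 0, so this is a P-position: the player to move is in a losing position under optimal play.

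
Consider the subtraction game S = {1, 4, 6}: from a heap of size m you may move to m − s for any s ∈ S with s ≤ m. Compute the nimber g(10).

0

Build the Grundy sequence with g(k) = mex{g(k−s) : s ∈ {1, 4, 6}, s ≤ k}:
g(0) = mex{} = 0
g(1) = mex{0} = 1
g(2) = mex{1} = 0
g(3) = mex{0} = 1
g(4) = mex{0,1} = 2
g(5) = mex{1,2} = 0
g(6) = mex{0} = 1
g(7) = mex{1} = 0
g(8) = mex{0,2} = 1
g(9) = mex{0,1} = 2
g(10) = mex{1,2} = 0
So g(10) = 0.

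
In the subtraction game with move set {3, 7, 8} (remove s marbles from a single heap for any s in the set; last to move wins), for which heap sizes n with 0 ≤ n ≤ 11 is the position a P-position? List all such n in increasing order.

0, 1, 2, 6, 11

Compute g(0), g(1), … for moves {3, 7, 8}:
g(0) = mex{} = 0
g(1) = mex{} = 0
g(2) = mex{} = 0
g(3) = mex{0} = 1
g(4) = mex{0} = 1
g(5) = mex{0} = 1
g(6) = mex{1} = 0
g(7) = mex{0,1} = 2
g(8) = mex{0,1} = 2
g(9) = mex{0} = 1
g(10) = mex{0,1,2} = 3
g(11) = mex{1,2} = 0
The P-positions (g = 0) in 0..11 are 0, 1, 2, 6, 11.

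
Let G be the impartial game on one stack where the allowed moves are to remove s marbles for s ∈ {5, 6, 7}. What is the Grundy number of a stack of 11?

2

Grundy values for subtraction set {5, 6, 7}:
k:     0  1  2  3  4  5  6  7  8  9 10 11
g(k):  0  0  0  0  0  1  1  1  1  1  2  2
So g(11) = 2.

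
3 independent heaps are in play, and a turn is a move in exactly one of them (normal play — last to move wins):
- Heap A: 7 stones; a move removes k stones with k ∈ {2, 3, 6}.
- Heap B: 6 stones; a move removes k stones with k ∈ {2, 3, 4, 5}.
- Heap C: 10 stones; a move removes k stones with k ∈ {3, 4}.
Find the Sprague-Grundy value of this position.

3

For heap A, compute g(0), g(1), … with moves {2, 3, 6}:
g(0) = mex{} = 0
g(1) = mex{} = 0
g(2) = mex{0} = 1
g(3) = mex{0} = 1
g(4) = mex{0,1} = 2
g(5) = mex{1} = 0
g(6) = mex{0,1,2} = 3
g(7) = mex{0,2} = 1
So g(7) = 1.
For heap B, compute g(0), g(1), … with moves {2, 3, 4, 5}:
g(0) = mex{} = 0
g(1) = mex{} = 0
g(2) = mex{0} = 1
g(3) = mex{0} = 1
g(4) = mex{0,1} = 2
g(5) = mex{0,1} = 2
g(6) = mex{0,1,2} = 3
So g(6) = 3.
Build the Grundy sequence for heap C with g(k) = mex{g(k−s) : s ∈ {3, 4}, s ≤ k}:
k:     0  1  2  3  4  5  6  7  8  9 10
g(k):  0  0  0  1  1  1  2  0  0  0  1
So g(10) = 1.
The value of a disjunctive sum is the nim-sum of the parts.
Combined value = 1 ⊕ 3 ⊕ 1 = 3.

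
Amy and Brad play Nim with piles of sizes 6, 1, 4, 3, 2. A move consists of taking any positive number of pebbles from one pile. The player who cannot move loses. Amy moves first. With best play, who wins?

Amy wins

Nim-sum: 6 ⊕ 1 ⊕ 4 ⊕ 3 ⊕ 2 = 2.
The nim-sum is 2 ≠ 0, so this is an N-position: the player to move can win; Amy has a winning move.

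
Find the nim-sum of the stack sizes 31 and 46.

Compute the nim-sum pairwise:
31 ^ 46 = 49

49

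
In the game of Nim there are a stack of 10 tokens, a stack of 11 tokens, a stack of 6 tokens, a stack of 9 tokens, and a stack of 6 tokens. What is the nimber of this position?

In binary:
  1010  (10)
  1011  (11)
  0110  (6)
  1001  (9)
  0110  (6)
  ----
  1000  (8)

8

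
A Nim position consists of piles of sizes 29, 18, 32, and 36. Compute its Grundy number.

Bitwise XOR of the heap sizes:
  011101  (29)
  010010  (18)
  100000  (32)
  100100  (36)
  ------
  001011  (11)

11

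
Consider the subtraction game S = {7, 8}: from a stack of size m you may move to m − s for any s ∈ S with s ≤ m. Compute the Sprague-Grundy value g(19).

0

Compute g(0), g(1), … for moves {7, 8}:
k:     0  1  2  3  4  5  6  7  8  9 10 11 12 13 14 15 16 17 18 19
g(k):  0  0  0  0  0  0  0  1  1  1  1  1  1  1  2  0  0  0  0  0
So g(19) = 0.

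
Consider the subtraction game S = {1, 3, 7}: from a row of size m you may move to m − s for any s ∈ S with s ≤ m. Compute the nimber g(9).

1

Build the Grundy sequence with g(k) = mex{g(k−s) : s ∈ {1, 3, 7}, s ≤ k}:
g(0) = mex{} = 0
g(1) = mex{0} = 1
g(2) = mex{1} = 0
g(3) = mex{0} = 1
g(4) = mex{1} = 0
g(5) = mex{0} = 1
g(6) = mex{1} = 0
g(7) = mex{0} = 1
g(8) = mex{1} = 0
g(9) = mex{0} = 1
So g(9) = 1.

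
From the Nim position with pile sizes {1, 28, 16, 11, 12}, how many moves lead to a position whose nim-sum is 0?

3

Nim-sum: 1 XOR 28 XOR 16 XOR 11 XOR 12 = 10.
The overall nim-sum is X = 10. A pile of size p has a winning move iff p XOR X < p (reduce it to p XOR X).
  1: 1 XOR 10 = 11 ≥ 1 — no move.
  28: 28 XOR 10 = 22 < 28 — winning move (to 22).
  16: 16 XOR 10 = 26 ≥ 16 — no move.
  11: 11 XOR 10 = 1 < 11 — winning move (to 1).
  12: 12 XOR 10 = 6 < 12 — winning move (to 6).
That gives 3 winning moves.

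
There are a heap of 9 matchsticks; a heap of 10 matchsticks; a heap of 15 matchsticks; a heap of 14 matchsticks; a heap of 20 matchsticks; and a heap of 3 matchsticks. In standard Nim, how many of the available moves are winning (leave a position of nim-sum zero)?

Write each in binary and XOR column by column:
  01001  (9)
  01010  (10)
  01111  (15)
  01110  (14)
  10100  (20)
  00011  (3)
  -----
  10101  (21)
The overall nim-sum is X = 21. A heap of size p has a winning move iff p XOR X < p (reduce it to p XOR X).
  9: 9 XOR 21 = 28 ≥ 9 — no move.
  10: 10 XOR 21 = 31 ≥ 10 — no move.
  15: 15 XOR 21 = 26 ≥ 15 — no move.
  14: 14 XOR 21 = 27 ≥ 14 — no move.
  20: 20 XOR 21 = 1 < 20 — winning move (to 1).
  3: 3 XOR 21 = 22 ≥ 3 — no move.
That gives 1 winning move.

1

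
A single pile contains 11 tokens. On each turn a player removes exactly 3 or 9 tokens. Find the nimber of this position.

Grundy values for subtraction set {3, 9}:
g(0) = mex{} = 0
g(1) = mex{} = 0
g(2) = mex{} = 0
g(3) = mex{0} = 1
g(4) = mex{0} = 1
g(5) = mex{0} = 1
g(6) = mex{1} = 0
g(7) = mex{1} = 0
g(8) = mex{1} = 0
g(9) = mex{0} = 1
g(10) = mex{0} = 1
g(11) = mex{0} = 1
So g(11) = 1.

1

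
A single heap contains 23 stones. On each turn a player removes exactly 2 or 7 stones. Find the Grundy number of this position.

0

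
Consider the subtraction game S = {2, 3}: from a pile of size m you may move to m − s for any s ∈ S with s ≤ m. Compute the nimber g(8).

1

Grundy values for subtraction set {2, 3}:
g(0) = mex{} = 0
g(1) = mex{} = 0
g(2) = mex{0} = 1
g(3) = mex{0} = 1
g(4) = mex{0,1} = 2
g(5) = mex{1} = 0
g(6) = mex{1,2} = 0
g(7) = mex{0,2} = 1
g(8) = mex{0} = 1
So g(8) = 1.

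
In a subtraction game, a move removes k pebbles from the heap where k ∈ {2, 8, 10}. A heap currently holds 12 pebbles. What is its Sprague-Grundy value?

Compute g(0), g(1), … for moves {2, 8, 10}:
k:     0  1  2  3  4  5  6  7  8  9 10 11 12
g(k):  0  0  1  1  0  0  1  1  2  2  3  3  2
So g(12) = 2.

2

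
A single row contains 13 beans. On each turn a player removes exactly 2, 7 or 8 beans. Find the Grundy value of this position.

2

Build the Grundy sequence with g(k) = mex{g(k−s) : s ∈ {2, 7, 8}, s ≤ k}:
g(0) = mex{} = 0
g(1) = mex{} = 0
g(2) = mex{0} = 1
g(3) = mex{0} = 1
g(4) = mex{1} = 0
g(5) = mex{1} = 0
g(6) = mex{0} = 1
g(7) = mex{0} = 1
g(8) = mex{0,1} = 2
g(9) = mex{0,1} = 2
g(10) = mex{1,2} = 0
g(11) = mex{0,1,2} = 3
g(12) = mex{0} = 1
g(13) = mex{0,1,3} = 2
So g(13) = 2.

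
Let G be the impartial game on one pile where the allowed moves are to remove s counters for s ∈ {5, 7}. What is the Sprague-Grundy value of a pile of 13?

Compute g(0), g(1), … for moves {5, 7}:
k:     0  1  2  3  4  5  6  7  8  9 10 11 12 13
g(k):  0  0  0  0  0  1  1  1  1  1  2  2  0  0
So g(13) = 0.

0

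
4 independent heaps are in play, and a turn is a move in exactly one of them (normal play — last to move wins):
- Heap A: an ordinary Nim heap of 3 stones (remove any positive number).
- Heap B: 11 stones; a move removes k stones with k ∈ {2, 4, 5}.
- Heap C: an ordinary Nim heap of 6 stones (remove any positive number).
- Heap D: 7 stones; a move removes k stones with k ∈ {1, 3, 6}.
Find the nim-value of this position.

4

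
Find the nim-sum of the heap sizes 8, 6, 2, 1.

13

Bitwise XOR of the heap sizes:
  1000  (8)
  0110  (6)
  0010  (2)
  0001  (1)
  ----
  1101  (13)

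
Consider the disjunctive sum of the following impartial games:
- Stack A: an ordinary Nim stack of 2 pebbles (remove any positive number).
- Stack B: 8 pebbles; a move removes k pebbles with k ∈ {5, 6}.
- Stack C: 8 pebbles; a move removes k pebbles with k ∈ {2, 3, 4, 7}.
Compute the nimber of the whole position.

Stack A is a plain Nim stack of size 2, so its Grundy value is 2.
Grundy values for stack B (subtraction set {5, 6}):
g(0) = mex{} = 0
g(1) = mex{} = 0
g(2) = mex{} = 0
g(3) = mex{} = 0
g(4) = mex{} = 0
g(5) = mex{0} = 1
g(6) = mex{0} = 1
g(7) = mex{0} = 1
g(8) = mex{0} = 1
So g(8) = 1.
Grundy values for stack C (subtraction set {2, 3, 4, 7}):
g(0) = mex{} = 0
g(1) = mex{} = 0
g(2) = mex{0} = 1
g(3) = mex{0} = 1
g(4) = mex{0,1} = 2
g(5) = mex{0,1} = 2
g(6) = mex{1,2} = 0
g(7) = mex{0,1,2} = 3
g(8) = mex{0,2} = 1
So g(8) = 1.
By the Sprague-Grundy theorem, the Grundy value of a sum of independent games is the XOR of the component values.
Combined value = 2 XOR 1 XOR 1 = 2.

2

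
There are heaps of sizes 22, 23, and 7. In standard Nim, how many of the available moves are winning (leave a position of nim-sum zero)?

In binary:
  10110  (22)
  10111  (23)
  00111  (7)
  -----
  00110  (6)
The overall nim-sum is X = 6. A heap of size p has a winning move iff p XOR X < p (reduce it to p XOR X).
  22: 22 XOR 6 = 16 < 22 — winning move (to 16).
  23: 23 XOR 6 = 17 < 23 — winning move (to 17).
  7: 7 XOR 6 = 1 < 7 — winning move (to 1).
That gives 3 winning moves.

3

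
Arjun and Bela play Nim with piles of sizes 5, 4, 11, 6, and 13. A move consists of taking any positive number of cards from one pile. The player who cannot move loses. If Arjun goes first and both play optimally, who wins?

Arjun wins

Compute the nim-sum pairwise:
5 ⊕ 4 = 1
1 ⊕ 11 = 10
10 ⊕ 6 = 12
12 ⊕ 13 = 1
The nim-sum is 1 ≠ 0, so this is an N-position: the player to move can win; Arjun has a winning move.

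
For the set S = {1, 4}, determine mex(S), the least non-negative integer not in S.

0

0 is not in the set, so the mex is 0.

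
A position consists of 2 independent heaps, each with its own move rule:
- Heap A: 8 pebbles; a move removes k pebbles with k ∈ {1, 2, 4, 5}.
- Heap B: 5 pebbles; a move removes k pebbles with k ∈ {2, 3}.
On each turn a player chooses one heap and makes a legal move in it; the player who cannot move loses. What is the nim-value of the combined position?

2

Build the Grundy sequence for heap A with g(k) = mex{g(k−s) : s ∈ {1, 2, 4, 5}, s ≤ k}:
g(0) = mex{} = 0
g(1) = mex{0} = 1
g(2) = mex{0,1} = 2
g(3) = mex{1,2} = 0
g(4) = mex{0,2} = 1
g(5) = mex{0,1} = 2
g(6) = mex{1,2} = 0
g(7) = mex{0,2} = 1
g(8) = mex{0,1} = 2
So g(8) = 2.
Grundy values for heap B (subtraction set {2, 3}):
k:     0  1  2  3  4  5
g(k):  0  0  1  1  2  0
So g(5) = 0.
The value of a disjunctive sum is the nim-sum of the parts.
Combined value = 2 XOR 0 = 2.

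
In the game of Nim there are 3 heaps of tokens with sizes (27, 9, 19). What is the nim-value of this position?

1

Compute the nim-sum pairwise:
27 ⊕ 9 = 18
18 ⊕ 19 = 1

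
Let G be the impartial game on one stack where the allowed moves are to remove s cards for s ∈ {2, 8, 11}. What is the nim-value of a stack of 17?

0

Build the Grundy sequence with g(k) = mex{g(k−s) : s ∈ {2, 8, 11}, s ≤ k}:
k:     0  1  2  3  4  5  6  7  8  9 10 11 12 13 14 15 16 17
g(k):  0  0  1  1  0  0  1  1  2  2  0  3  1  2  0  3  1  0
So g(17) = 0.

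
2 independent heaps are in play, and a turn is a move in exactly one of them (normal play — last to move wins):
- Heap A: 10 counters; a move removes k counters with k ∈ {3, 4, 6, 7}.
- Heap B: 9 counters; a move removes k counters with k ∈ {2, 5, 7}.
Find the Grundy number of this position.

Grundy values for heap A (subtraction set {3, 4, 6, 7}):
g(0) = mex{} = 0
g(1) = mex{} = 0
g(2) = mex{} = 0
g(3) = mex{0} = 1
g(4) = mex{0} = 1
g(5) = mex{0} = 1
g(6) = mex{0,1} = 2
g(7) = mex{0,1} = 2
g(8) = mex{0,1} = 2
g(9) = mex{0,1,2} = 3
g(10) = mex{1,2} = 0
So g(10) = 0.
Grundy values for heap B (subtraction set {2, 5, 7}):
k:     0  1  2  3  4  5  6  7  8  9
g(k):  0  0  1  1  0  2  1  3  2  2
So g(9) = 2.
The value of a disjunctive sum is the nim-sum of the parts.
Combined value = 0 XOR 2 = 2.

2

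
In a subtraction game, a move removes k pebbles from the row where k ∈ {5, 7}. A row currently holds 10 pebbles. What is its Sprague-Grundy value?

Grundy values for subtraction set {5, 7}:
g(0) = mex{} = 0
g(1) = mex{} = 0
g(2) = mex{} = 0
g(3) = mex{} = 0
g(4) = mex{} = 0
g(5) = mex{0} = 1
g(6) = mex{0} = 1
g(7) = mex{0} = 1
g(8) = mex{0} = 1
g(9) = mex{0} = 1
g(10) = mex{0,1} = 2
So g(10) = 2.

2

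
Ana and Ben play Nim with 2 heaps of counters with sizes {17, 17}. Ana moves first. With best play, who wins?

Ben wins

Bitwise XOR of the heap sizes:
  10001  (17)
  10001  (17)
  -----
  00000  (0)
The nim-sum is 0, so this is a P-position: the player to move is in a losing position under optimal play; Ana is about to move from it and so loses — Ben wins.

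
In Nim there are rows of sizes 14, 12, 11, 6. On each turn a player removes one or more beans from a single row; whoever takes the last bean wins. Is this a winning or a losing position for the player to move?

Compute the nim-sum pairwise:
14 XOR 12 = 2
2 XOR 11 = 9
9 XOR 6 = 15
The nim-sum is 15 ≠ 0, so this is an N-position: the player to move can win.

Winning position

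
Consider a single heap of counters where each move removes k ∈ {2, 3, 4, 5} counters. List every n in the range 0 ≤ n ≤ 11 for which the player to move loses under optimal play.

0, 1, 7, 8

Grundy values for subtraction set {2, 3, 4, 5}:
g(0) = mex{} = 0
g(1) = mex{} = 0
g(2) = mex{0} = 1
g(3) = mex{0} = 1
g(4) = mex{0,1} = 2
g(5) = mex{0,1} = 2
g(6) = mex{0,1,2} = 3
g(7) = mex{1,2} = 0
g(8) = mex{1,2,3} = 0
g(9) = mex{0,2,3} = 1
g(10) = mex{0,2,3} = 1
g(11) = mex{0,1,3} = 2
The P-positions (g = 0) in 0..11 are 0, 1, 7, 8.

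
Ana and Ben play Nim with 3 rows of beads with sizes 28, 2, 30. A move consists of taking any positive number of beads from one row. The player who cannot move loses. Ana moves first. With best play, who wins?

Ben wins

Compute the nim-sum pairwise:
28 ^ 2 = 30
30 ^ 30 = 0
The nim-sum is 0, so this is a P-position: the player to move is in a losing position under optimal play; Ana is about to move from it and so loses — Ben wins.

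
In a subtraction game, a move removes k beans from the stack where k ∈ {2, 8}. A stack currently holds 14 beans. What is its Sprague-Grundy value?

0

Build the Grundy sequence with g(k) = mex{g(k−s) : s ∈ {2, 8}, s ≤ k}:
k:     0  1  2  3  4  5  6  7  8  9 10 11 12 13 14
g(k):  0  0  1  1  0  0  1  1  2  2  0  0  1  1  0
So g(14) = 0.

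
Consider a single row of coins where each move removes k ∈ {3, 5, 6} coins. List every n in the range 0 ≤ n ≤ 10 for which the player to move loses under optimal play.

Compute g(0), g(1), … for moves {3, 5, 6}:
g(0) = mex{} = 0
g(1) = mex{} = 0
g(2) = mex{} = 0
g(3) = mex{0} = 1
g(4) = mex{0} = 1
g(5) = mex{0} = 1
g(6) = mex{0,1} = 2
g(7) = mex{0,1} = 2
g(8) = mex{0,1} = 2
g(9) = mex{1,2} = 0
g(10) = mex{1,2} = 0
The P-positions (g = 0) in 0..10 are 0, 1, 2, 9, 10.

0, 1, 2, 9, 10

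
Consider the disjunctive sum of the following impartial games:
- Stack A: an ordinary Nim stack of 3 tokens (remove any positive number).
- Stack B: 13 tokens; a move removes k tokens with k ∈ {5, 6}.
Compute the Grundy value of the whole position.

3

Stack A is a plain Nim stack of size 3, so its Grundy value is 3.
Build the Grundy sequence for stack B with g(k) = mex{g(k−s) : s ∈ {5, 6}, s ≤ k}:
k:     0  1  2  3  4  5  6  7  8  9 10 11 12 13
g(k):  0  0  0  0  0  1  1  1  1  1  2  0  0  0
So g(13) = 0.
The value of a disjunctive sum is the nim-sum of the parts.
Combined value = 3 ⊕ 0 = 3.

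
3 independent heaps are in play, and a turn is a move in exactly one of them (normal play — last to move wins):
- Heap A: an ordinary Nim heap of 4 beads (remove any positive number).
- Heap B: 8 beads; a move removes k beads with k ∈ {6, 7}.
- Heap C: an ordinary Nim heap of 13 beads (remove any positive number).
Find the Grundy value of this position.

8

Heap A is a plain Nim heap of size 4, so its Grundy value is 4.
Build the Grundy sequence for heap B with g(k) = mex{g(k−s) : s ∈ {6, 7}, s ≤ k}:
g(0) = mex{} = 0
g(1) = mex{} = 0
g(2) = mex{} = 0
g(3) = mex{} = 0
g(4) = mex{} = 0
g(5) = mex{} = 0
g(6) = mex{0} = 1
g(7) = mex{0} = 1
g(8) = mex{0} = 1
So g(8) = 1.
Heap C is a plain Nim heap of size 13, so its Grundy value is 13.
The value of a disjunctive sum is the nim-sum of the parts.
Combined value = 4 XOR 1 XOR 13 = 8.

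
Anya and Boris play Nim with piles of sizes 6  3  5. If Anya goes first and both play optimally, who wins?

Boris wins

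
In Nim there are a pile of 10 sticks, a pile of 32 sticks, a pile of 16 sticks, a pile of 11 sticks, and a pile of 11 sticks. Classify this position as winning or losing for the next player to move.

Winning position

Nim-sum: 10 ⊕ 32 ⊕ 16 ⊕ 11 ⊕ 11 = 58.
The nim-sum is 58 ≠ 0, so this is an N-position: the player to move can win.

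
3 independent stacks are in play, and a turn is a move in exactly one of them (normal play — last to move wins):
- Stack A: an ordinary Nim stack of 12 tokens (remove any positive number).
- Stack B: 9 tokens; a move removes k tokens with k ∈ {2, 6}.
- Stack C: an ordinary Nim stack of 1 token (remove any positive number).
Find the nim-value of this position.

13

Stack A is a plain Nim stack of size 12, so its Grundy value is 12.
For stack B, compute g(0), g(1), … with moves {2, 6}:
g(0) = mex{} = 0
g(1) = mex{} = 0
g(2) = mex{0} = 1
g(3) = mex{0} = 1
g(4) = mex{1} = 0
g(5) = mex{1} = 0
g(6) = mex{0} = 1
g(7) = mex{0} = 1
g(8) = mex{1} = 0
g(9) = mex{1} = 0
So g(9) = 0.
Stack C is a plain Nim stack of size 1, so its Grundy value is 1.
By the Sprague-Grundy theorem, the Grundy value of a sum of independent games is the XOR of the component values.
Combined value = 12 XOR 0 XOR 1 = 13.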